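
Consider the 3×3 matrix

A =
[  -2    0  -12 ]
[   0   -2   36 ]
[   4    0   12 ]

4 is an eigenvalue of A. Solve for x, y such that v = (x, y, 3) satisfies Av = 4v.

We need (A - 4I)v = 0.
A - 4I = [[-6, 0, -12], [0, -6, 36], [4, 0, 8]].
Row 1: (-6)·x + (0)·y + (-12)·3 = 0
Row 2: (0)·x + (-6)·y + (36)·3 = 0
Row 3: (4)·x + (0)·y + (8)·3 = 0
Solving gives x = -6, y = 18.
Check: A·(-6, 18, 3) = (-24, 72, 12) = 4·(-6, 18, 3).

-6, 18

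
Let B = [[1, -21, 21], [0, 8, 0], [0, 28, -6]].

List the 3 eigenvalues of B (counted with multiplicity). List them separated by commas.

-6, 1, 8

Set up det(μI - B) = 0.
Expanding the 3×3 determinant: p(μ) = μ^3 - 3μ^2 - 46μ + 48.
Since p(-6) = 0, μ = -6 is a root.
Dividing by (μ + 6) leaves μ^2 - 9μ + 8.
The quadratic factors as (μ - 1)·(μ - 8).
Eigenvalues: -6, 1, 8.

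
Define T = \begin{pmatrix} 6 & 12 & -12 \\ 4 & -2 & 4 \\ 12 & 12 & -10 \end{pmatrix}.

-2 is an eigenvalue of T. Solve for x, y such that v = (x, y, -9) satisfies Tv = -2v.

We need (T + 2I)v = 0.
T + 2I = [[8, 12, -12], [4, 0, 4], [12, 12, -8]].
Row 1: (8)·x + (12)·y + (-12)·-9 = 0
Row 2: (4)·x + (0)·y + (4)·-9 = 0
Row 3: (12)·x + (12)·y + (-8)·-9 = 0
Solving gives x = 9, y = -15.
Check: T·(9, -15, -9) = (-18, 30, 18) = -2·(9, -15, -9).

9, -15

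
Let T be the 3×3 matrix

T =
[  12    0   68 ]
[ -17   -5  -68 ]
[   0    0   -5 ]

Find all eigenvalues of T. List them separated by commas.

-5, -5, 12

Compute the characteristic polynomial p(λ) = det(λI - T).
Expanding the 3×3 determinant: p(λ) = λ^3 - 2λ^2 - 95λ - 300.
Try λ = -5: p(-5) = 0, so -5 is a root.
Factor out (λ + 5): p(λ) = (λ + 5)·(λ^2 - 7λ - 60).
The quadratic factors as (λ + 5)·(λ - 12).
Eigenvalues: -5, -5, 12.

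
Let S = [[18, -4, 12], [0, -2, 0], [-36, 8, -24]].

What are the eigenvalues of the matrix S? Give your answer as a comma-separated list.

The characteristic polynomial is p(lambda) = det(lambda·I - S).
Cofactor expansion gives p(lambda) = lambda^3 + 8·lambda^2 + 12·lambda.
Rational-root test: lambda = 0 gives p(0) = 0.
Dividing by lambda leaves lambda^2 + 8·lambda + 12.
The quadratic factors as (lambda + 6)·(lambda + 2).
Eigenvalues: -6, -2, 0.

-6, -2, 0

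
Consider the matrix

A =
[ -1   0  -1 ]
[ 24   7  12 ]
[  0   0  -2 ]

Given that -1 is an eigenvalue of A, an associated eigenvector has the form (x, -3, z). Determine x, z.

We need (A + 1I)v = 0.
A + 1I = [[0, 0, -1], [24, 8, 12], [0, 0, -1]].
Row 1: (0)·x + (0)·-3 + (-1)·z = 0
Row 2: (24)·x + (8)·-3 + (12)·z = 0
Row 3: (0)·x + (0)·-3 + (-1)·z = 0
Solving gives x = 1, z = 0.
Check: A·(1, -3, 0) = (-1, 3, 0) = -1·(1, -3, 0).

1, 0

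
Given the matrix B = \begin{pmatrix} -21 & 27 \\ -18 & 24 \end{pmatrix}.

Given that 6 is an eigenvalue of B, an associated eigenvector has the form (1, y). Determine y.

1

We need (B - 6I)v = 0.
B - 6I = [[-27, 27], [-18, 18]].
Row 1: (-27)·1 + (27)·y = 0
Row 2: (-18)·1 + (18)·y = 0
Solving gives y = 1.
Check: B·(1, 1) = (6, 6) = 6·(1, 1).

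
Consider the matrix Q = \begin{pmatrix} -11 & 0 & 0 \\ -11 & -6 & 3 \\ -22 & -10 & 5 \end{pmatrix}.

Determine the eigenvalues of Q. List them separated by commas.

Compute the characteristic polynomial p(λ) = det(λI - Q).
Cofactor expansion gives p(λ) = λ^3 + 12λ^2 + 11λ.
Since p(0) = 0, λ = 0 is a root.
Factor out λ: p(λ) = λ·(λ^2 + 12λ + 11).
The quadratic factors as (λ + 11)·(λ + 1).
Eigenvalues: -11, -1, 0.

-11, -1, 0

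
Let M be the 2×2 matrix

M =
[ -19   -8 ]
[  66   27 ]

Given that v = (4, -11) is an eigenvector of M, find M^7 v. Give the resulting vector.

(8748, -24057)

First find the eigenvalue: Mv = (12, -33) = 3·(4, -11), so λ = 3.
Then M^7 v = λ^7·v = 3^7·(4, -11) = 2187·(4, -11) = (8748, -24057).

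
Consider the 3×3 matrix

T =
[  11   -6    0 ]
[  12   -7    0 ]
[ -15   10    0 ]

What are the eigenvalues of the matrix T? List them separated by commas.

The characteristic polynomial is p(λ) = det(λI - T).
Cofactor expansion gives p(λ) = λ^3 - 4λ^2 - 5λ.
Since p(-1) = 0, λ = -1 is a root.
Dividing by (λ + 1) leaves λ^2 - 5λ.
The quadratic factors as λ·(λ - 5).
Eigenvalues: -1, 0, 5.

-1, 0, 5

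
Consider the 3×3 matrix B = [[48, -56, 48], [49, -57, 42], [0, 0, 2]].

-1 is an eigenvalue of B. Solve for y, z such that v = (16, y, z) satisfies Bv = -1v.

We need (B + 1I)v = 0.
B + 1I = [[49, -56, 48], [49, -56, 42], [0, 0, 3]].
Row 1: (49)·16 + (-56)·y + (48)·z = 0
Row 2: (49)·16 + (-56)·y + (42)·z = 0
Row 3: (0)·16 + (0)·y + (3)·z = 0
Solving gives y = 14, z = 0.
Check: B·(16, 14, 0) = (-16, -14, 0) = -1·(16, 14, 0).

14, 0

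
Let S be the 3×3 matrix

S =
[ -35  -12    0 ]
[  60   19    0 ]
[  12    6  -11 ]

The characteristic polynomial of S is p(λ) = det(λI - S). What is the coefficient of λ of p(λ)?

p(λ) = λ^3 + 27λ^2 + 231λ + 605.
The coefficient of λ is 231.

231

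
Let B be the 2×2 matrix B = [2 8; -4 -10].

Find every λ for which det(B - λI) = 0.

-6, -2

det(B - λI) = (2 - λ)(-10 - λ) - (8)·(-4) = λ^2 + 8λ + 12.
This factors as (λ + 6)·(λ + 2) = 0.
Eigenvalues: -6, -2.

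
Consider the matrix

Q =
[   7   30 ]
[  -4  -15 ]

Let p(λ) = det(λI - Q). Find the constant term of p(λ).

15

p(λ) = λ^2 + 8λ + 15.
The constant term is 15.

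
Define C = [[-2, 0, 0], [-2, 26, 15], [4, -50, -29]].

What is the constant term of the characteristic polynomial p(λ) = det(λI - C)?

p(0) = det(0·I − C) = det(−C) = (−1)^3·det(C).
det(C) = 8, so p(0) = -8.

-8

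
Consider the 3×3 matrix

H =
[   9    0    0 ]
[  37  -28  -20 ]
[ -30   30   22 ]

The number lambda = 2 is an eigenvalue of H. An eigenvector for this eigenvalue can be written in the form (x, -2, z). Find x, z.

0, 3

We need (H - 2I)v = 0.
H - 2I = [[7, 0, 0], [37, -30, -20], [-30, 30, 20]].
Row 1: (7)·x + (0)·-2 + (0)·z = 0
Row 2: (37)·x + (-30)·-2 + (-20)·z = 0
Row 3: (-30)·x + (30)·-2 + (20)·z = 0
Solving gives x = 0, z = 3.
Check: H·(0, -2, 3) = (0, -4, 6) = 2·(0, -2, 3).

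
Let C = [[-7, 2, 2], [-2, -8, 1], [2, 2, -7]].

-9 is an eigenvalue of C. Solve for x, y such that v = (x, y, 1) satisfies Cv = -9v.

0, -1

We need (C + 9I)v = 0.
C + 9I = [[2, 2, 2], [-2, 1, 1], [2, 2, 2]].
Row 1: (2)·x + (2)·y + (2)·1 = 0
Row 2: (-2)·x + (1)·y + (1)·1 = 0
Row 3: (2)·x + (2)·y + (2)·1 = 0
Solving gives x = 0, y = -1.
Check: C·(0, -1, 1) = (0, 9, -9) = -9·(0, -1, 1).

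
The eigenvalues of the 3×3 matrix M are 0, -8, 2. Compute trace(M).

trace(M) is the sum of the eigenvalues: (0) + (-8) + (2) = -6.

-6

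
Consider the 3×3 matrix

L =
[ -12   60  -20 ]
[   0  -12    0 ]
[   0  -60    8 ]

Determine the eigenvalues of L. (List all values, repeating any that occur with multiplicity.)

Compute the characteristic polynomial p(λ) = det(λI - L).
Expanding the 3×3 determinant: p(λ) = λ^3 + 16λ^2 - 48λ - 1152.
Rational-root test: λ = 8 gives p(8) = 0.
Dividing by (λ - 8) leaves λ^2 + 24λ + 144.
The quadratic factor is (λ + 12)^2.
Eigenvalues: -12, -12, 8.

-12, -12, 8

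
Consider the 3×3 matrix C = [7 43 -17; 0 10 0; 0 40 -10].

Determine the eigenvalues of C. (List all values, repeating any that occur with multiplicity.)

-10, 7, 10

The characteristic polynomial is p(λ) = det(λI - C).
Cofactor expansion gives p(λ) = λ^3 - 7λ^2 - 100λ + 700.
Rational-root test: λ = 7 gives p(7) = 0.
Factor out (λ - 7): p(λ) = (λ - 7)·(λ^2 - 100).
The quadratic factors as (λ + 10)·(λ - 10).
Eigenvalues: -10, 7, 10.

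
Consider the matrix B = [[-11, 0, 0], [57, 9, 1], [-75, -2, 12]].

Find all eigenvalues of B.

-11, 10, 11

The characteristic polynomial is p(lambda) = det(lambda·I - B).
Cofactor expansion gives p(lambda) = lambda^3 - 10·lambda^2 - 121·lambda + 1210.
Since p(11) = 0, lambda = 11 is a root.
Dividing by (lambda - 11) leaves lambda^2 + lambda - 110.
The quadratic factors as (lambda + 11)·(lambda - 10).
Eigenvalues: -11, 10, 11.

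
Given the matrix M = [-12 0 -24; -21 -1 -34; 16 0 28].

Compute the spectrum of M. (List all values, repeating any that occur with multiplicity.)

Set up det(lambda·I - M) = 0.
Cofactor expansion gives p(lambda) = lambda^3 - 15·lambda^2 + 32·lambda + 48.
Rational-root test: lambda = -1 gives p(-1) = 0.
Dividing by (lambda + 1) leaves lambda^2 - 16·lambda + 48.
The quadratic factors as (lambda - 4)·(lambda - 12).
Eigenvalues: -1, 4, 12.

-1, 4, 12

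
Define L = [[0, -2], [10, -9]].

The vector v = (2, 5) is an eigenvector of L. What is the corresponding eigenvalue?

Compute Lv: L·(2, 5) = (-10, -25).
Since Lv = λv, compare component 1: -10 = λ·2, so λ = -5.

-5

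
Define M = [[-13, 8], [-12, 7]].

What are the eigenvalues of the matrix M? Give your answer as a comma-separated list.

det(M - lambda·I) = (-13 - lambda)(7 - lambda) - (8)·(-12) = lambda^2 + 6·lambda + 5.
This factors as (lambda + 5)·(lambda + 1) = 0.
Eigenvalues: -5, -1.

-5, -1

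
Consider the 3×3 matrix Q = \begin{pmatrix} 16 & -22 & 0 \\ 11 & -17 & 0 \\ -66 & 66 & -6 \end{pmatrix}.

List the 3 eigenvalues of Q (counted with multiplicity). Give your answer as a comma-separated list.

-6, -6, 5

Compute the characteristic polynomial p(λ) = det(λI - Q).
Cofactor expansion gives p(λ) = λ^3 + 7λ^2 - 24λ - 180.
Since p(5) = 0, λ = 5 is a root.
Dividing by (λ - 5) leaves λ^2 + 12λ + 36.
The quadratic factor is (λ + 6)^2.
Eigenvalues: -6, -6, 5.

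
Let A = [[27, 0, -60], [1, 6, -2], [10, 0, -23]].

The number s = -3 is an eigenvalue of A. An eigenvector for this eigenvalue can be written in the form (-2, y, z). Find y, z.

We need (A + 3I)v = 0.
A + 3I = [[30, 0, -60], [1, 9, -2], [10, 0, -20]].
Row 1: (30)·-2 + (0)·y + (-60)·z = 0
Row 2: (1)·-2 + (9)·y + (-2)·z = 0
Row 3: (10)·-2 + (0)·y + (-20)·z = 0
Solving gives y = 0, z = -1.
Check: A·(-2, 0, -1) = (6, 0, 3) = -3·(-2, 0, -1).

0, -1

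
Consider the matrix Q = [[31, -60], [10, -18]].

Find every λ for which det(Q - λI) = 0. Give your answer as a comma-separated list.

det(Q - sI) = (31 - s)(-18 - s) - (-60)·(10) = s^2 - 13s + 42.
This factors as (s - 6)·(s - 7) = 0.
Eigenvalues: 6, 7.

6, 7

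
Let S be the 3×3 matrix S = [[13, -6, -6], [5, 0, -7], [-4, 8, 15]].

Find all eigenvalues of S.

7, 10, 11

The characteristic polynomial is p(r) = det(rI - S).
Expanding the 3×3 determinant: p(r) = r^3 - 28r^2 + 257r - 770.
Try r = 7: p(7) = 0, so 7 is a root.
Dividing by (r - 7) leaves r^2 - 21r + 110.
The quadratic factors as (r - 10)·(r - 11).
Eigenvalues: 7, 10, 11.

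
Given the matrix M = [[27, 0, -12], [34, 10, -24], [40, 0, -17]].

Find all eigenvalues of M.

Compute the characteristic polynomial p(t) = det(tI - M).
Expanding the 3×3 determinant: p(t) = t^3 - 20t^2 + 121t - 210.
Since p(10) = 0, t = 10 is a root.
Dividing by (t - 10) leaves t^2 - 10t + 21.
The quadratic factors as (t - 3)·(t - 7).
Eigenvalues: 3, 7, 10.

3, 7, 10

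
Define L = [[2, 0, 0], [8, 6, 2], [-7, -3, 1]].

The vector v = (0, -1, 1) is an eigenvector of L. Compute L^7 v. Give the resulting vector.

(0, -16384, 16384)

First find the eigenvalue: Lv = (0, -4, 4) = 4·(0, -1, 1), so λ = 4.
Then L^7 v = λ^7·v = 4^7·(0, -1, 1) = 16384·(0, -1, 1) = (0, -16384, 16384).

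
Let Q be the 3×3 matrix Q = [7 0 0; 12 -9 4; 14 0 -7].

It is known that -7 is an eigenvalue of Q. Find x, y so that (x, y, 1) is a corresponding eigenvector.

0, 2

We need (Q + 7I)v = 0.
Q + 7I = [[14, 0, 0], [12, -2, 4], [14, 0, 0]].
Row 1: (14)·x + (0)·y + (0)·1 = 0
Row 2: (12)·x + (-2)·y + (4)·1 = 0
Row 3: (14)·x + (0)·y + (0)·1 = 0
Solving gives x = 0, y = 2.
Check: Q·(0, 2, 1) = (0, -14, -7) = -7·(0, 2, 1).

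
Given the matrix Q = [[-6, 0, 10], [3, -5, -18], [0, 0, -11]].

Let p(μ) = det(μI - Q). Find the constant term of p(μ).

330

p(μ) = μ^3 + 22μ^2 + 151μ + 330.
The constant term is 330.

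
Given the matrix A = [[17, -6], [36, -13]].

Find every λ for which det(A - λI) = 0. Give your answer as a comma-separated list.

det(A - sI) = (17 - s)(-13 - s) - (-6)·(36) = s^2 - 4s - 5.
This factors as (s + 1)·(s - 5) = 0.
Eigenvalues: -1, 5.

-1, 5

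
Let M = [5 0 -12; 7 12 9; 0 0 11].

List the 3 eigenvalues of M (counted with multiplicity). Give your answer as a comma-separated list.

5, 11, 12

Set up det(lambda·I - M) = 0.
Expanding along the first row, p(lambda) = lambda^3 - 28·lambda^2 + 247·lambda - 660.
Rational-root test: lambda = 5 gives p(5) = 0.
Factor out (lambda - 5): p(lambda) = (lambda - 5)·(lambda^2 - 23·lambda + 132).
The quadratic factors as (lambda - 11)·(lambda - 12).
Eigenvalues: 5, 11, 12.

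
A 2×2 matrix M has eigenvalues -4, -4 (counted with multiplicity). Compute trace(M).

trace(M) is the sum of the eigenvalues: (-4) + (-4) = -8.

-8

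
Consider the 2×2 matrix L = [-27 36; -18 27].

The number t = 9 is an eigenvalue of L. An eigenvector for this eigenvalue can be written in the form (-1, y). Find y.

We need (L - 9I)v = 0.
L - 9I = [[-36, 36], [-18, 18]].
Row 1: (-36)·-1 + (36)·y = 0
Row 2: (-18)·-1 + (18)·y = 0
Solving gives y = -1.
Check: L·(-1, -1) = (-9, -9) = 9·(-1, -1).

-1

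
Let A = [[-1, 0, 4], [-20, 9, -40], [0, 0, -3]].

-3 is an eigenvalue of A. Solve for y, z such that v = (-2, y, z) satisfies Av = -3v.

0, 1

We need (A + 3I)v = 0.
A + 3I = [[2, 0, 4], [-20, 12, -40], [0, 0, 0]].
Row 1: (2)·-2 + (0)·y + (4)·z = 0
Row 2: (-20)·-2 + (12)·y + (-40)·z = 0
Row 3: (0)·-2 + (0)·y + (0)·z = 0
Solving gives y = 0, z = 1.
Check: A·(-2, 0, 1) = (6, 0, -3) = -3·(-2, 0, 1).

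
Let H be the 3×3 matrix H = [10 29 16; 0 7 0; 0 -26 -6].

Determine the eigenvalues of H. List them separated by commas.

-6, 7, 10

The characteristic polynomial is p(t) = det(tI - H).
Expanding along the first row, p(t) = t^3 - 11t^2 - 32t + 420.
Since p(7) = 0, t = 7 is a root.
Factor out (t - 7): p(t) = (t - 7)·(t^2 - 4t - 60).
The quadratic factors as (t + 6)·(t - 10).
Eigenvalues: -6, 7, 10.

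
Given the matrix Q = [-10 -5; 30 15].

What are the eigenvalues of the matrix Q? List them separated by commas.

det(Q - lambda·I) = (-10 - lambda)(15 - lambda) - (-5)·(30) = lambda^2 - 5·lambda.
This factors as lambda·(lambda - 5) = 0.
Eigenvalues: 0, 5.

0, 5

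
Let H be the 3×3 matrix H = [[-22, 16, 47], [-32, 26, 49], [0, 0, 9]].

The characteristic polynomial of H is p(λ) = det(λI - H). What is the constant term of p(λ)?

540

p(λ) = λ^3 - 13λ^2 - 24λ + 540.
The constant term is 540.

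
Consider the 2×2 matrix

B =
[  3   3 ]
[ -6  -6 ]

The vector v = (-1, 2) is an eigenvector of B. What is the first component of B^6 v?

-729

First find the eigenvalue: Bv = (3, -6) = -3·(-1, 2), so λ = -3.
Then B^6 v = λ^6·v = (-3)^6·(-1, 2) = 729·(-1, 2) = (-729, 1458).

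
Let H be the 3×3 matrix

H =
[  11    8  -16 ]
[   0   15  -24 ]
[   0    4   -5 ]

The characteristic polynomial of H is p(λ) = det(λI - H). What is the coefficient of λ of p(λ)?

131

p(λ) = λ^3 - 21λ^2 + 131λ - 231.
The coefficient of λ is 131.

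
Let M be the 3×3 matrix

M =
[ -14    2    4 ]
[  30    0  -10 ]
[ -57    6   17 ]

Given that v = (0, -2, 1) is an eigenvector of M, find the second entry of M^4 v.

First find the eigenvalue: Mv = (0, -10, 5) = 5·(0, -2, 1), so λ = 5.
Then M^4 v = λ^4·v = 5^4·(0, -2, 1) = 625·(0, -2, 1) = (0, -1250, 625).

-1250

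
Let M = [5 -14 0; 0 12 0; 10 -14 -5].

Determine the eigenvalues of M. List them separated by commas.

Set up det(λI - M) = 0.
Expanding along the first row, p(λ) = λ^3 - 12λ^2 - 25λ + 300.
Try λ = 5: p(5) = 0, so 5 is a root.
Factor out (λ - 5): p(λ) = (λ - 5)·(λ^2 - 7λ - 60).
The quadratic factors as (λ + 5)·(λ - 12).
Eigenvalues: -5, 5, 12.

-5, 5, 12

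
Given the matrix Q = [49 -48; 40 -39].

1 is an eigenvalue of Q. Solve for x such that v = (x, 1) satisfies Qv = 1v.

We need (Q - 1I)v = 0.
Q - 1I = [[48, -48], [40, -40]].
Row 1: (48)·x + (-48)·1 = 0
Row 2: (40)·x + (-40)·1 = 0
Solving gives x = 1.
Check: Q·(1, 1) = (1, 1) = 1·(1, 1).

1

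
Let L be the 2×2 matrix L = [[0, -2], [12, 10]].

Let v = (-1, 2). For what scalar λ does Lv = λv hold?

Compute Lv: L·(-1, 2) = (-4, 8).
Since Lv = λv, compare component 1: -4 = λ·-1, so λ = 4.

4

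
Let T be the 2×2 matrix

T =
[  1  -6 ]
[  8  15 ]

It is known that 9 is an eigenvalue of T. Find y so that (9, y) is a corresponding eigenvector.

-12

We need (T - 9I)v = 0.
T - 9I = [[-8, -6], [8, 6]].
Row 1: (-8)·9 + (-6)·y = 0
Row 2: (8)·9 + (6)·y = 0
Solving gives y = -12.
Check: T·(9, -12) = (81, -108) = 9·(9, -12).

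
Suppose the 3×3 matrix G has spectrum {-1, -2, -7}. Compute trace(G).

trace(G) is the sum of the eigenvalues: (-1) + (-2) + (-7) = -10.

-10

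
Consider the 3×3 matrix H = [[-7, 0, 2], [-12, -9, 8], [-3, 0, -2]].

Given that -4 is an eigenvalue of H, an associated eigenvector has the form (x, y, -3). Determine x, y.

-2, 0

We need (H + 4I)v = 0.
H + 4I = [[-3, 0, 2], [-12, -5, 8], [-3, 0, 2]].
Row 1: (-3)·x + (0)·y + (2)·-3 = 0
Row 2: (-12)·x + (-5)·y + (8)·-3 = 0
Row 3: (-3)·x + (0)·y + (2)·-3 = 0
Solving gives x = -2, y = 0.
Check: H·(-2, 0, -3) = (8, 0, 12) = -4·(-2, 0, -3).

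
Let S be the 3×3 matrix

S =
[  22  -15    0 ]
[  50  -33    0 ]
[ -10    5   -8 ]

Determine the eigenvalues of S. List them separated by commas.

The characteristic polynomial is p(λ) = det(λI - S).
Expanding along the first row, p(λ) = λ^3 + 19λ^2 + 112λ + 192.
Rational-root test: λ = -3 gives p(-3) = 0.
Factor out (λ + 3): p(λ) = (λ + 3)·(λ^2 + 16λ + 64).
The quadratic factor is (λ + 8)^2.
Eigenvalues: -8, -8, -3.

-8, -8, -3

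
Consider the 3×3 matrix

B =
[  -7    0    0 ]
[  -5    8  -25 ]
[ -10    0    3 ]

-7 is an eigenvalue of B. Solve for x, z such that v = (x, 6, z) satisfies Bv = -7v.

3, 3

We need (B + 7I)v = 0.
B + 7I = [[0, 0, 0], [-5, 15, -25], [-10, 0, 10]].
Row 1: (0)·x + (0)·6 + (0)·z = 0
Row 2: (-5)·x + (15)·6 + (-25)·z = 0
Row 3: (-10)·x + (0)·6 + (10)·z = 0
Solving gives x = 3, z = 3.
Check: B·(3, 6, 3) = (-21, -42, -21) = -7·(3, 6, 3).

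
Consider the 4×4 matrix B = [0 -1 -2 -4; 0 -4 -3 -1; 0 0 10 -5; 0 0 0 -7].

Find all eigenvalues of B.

B is upper triangular, so its eigenvalues are the diagonal entries.
Diagonal: 0, -4, 10, -7.

-7, -4, 0, 10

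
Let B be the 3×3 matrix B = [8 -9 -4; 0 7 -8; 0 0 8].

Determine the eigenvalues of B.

B is upper triangular, so its eigenvalues are the diagonal entries.
Diagonal: 8, 7, 8.

7, 8, 8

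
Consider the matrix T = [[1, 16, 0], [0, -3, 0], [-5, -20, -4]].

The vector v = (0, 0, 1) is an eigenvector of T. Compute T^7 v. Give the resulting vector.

First find the eigenvalue: Tv = (0, 0, -4) = -4·(0, 0, 1), so λ = -4.
Then T^7 v = λ^7·v = (-4)^7·(0, 0, 1) = -16384·(0, 0, 1) = (0, 0, -16384).

(0, 0, -16384)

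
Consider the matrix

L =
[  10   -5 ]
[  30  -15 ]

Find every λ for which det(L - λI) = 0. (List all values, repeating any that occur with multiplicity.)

det(L - lambda·I) = (10 - lambda)(-15 - lambda) - (-5)·(30) = lambda^2 + 5·lambda.
This factors as (lambda + 5)·lambda = 0.
Eigenvalues: -5, 0.

-5, 0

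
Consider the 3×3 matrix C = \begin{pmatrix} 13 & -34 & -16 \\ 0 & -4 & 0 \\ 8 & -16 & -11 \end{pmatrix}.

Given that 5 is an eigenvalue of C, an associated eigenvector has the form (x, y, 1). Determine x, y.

2, 0

We need (C - 5I)v = 0.
C - 5I = [[8, -34, -16], [0, -9, 0], [8, -16, -16]].
Row 1: (8)·x + (-34)·y + (-16)·1 = 0
Row 2: (0)·x + (-9)·y + (0)·1 = 0
Row 3: (8)·x + (-16)·y + (-16)·1 = 0
Solving gives x = 2, y = 0.
Check: C·(2, 0, 1) = (10, 0, 5) = 5·(2, 0, 1).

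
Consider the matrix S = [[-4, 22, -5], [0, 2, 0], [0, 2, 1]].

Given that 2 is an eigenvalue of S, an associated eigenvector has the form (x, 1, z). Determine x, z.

We need (S - 2I)v = 0.
S - 2I = [[-6, 22, -5], [0, 0, 0], [0, 2, -1]].
Row 1: (-6)·x + (22)·1 + (-5)·z = 0
Row 2: (0)·x + (0)·1 + (0)·z = 0
Row 3: (0)·x + (2)·1 + (-1)·z = 0
Solving gives x = 2, z = 2.
Check: S·(2, 1, 2) = (4, 2, 4) = 2·(2, 1, 2).

2, 2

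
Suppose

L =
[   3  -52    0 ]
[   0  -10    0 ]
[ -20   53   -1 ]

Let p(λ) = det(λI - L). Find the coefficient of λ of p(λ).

-23

p(λ) = λ^3 + 8λ^2 - 23λ - 30.
The coefficient of λ is -23.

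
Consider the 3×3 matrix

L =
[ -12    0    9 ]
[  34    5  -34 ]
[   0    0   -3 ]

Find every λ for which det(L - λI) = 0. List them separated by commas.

-12, -3, 5

Compute the characteristic polynomial p(r) = det(rI - L).
Expanding the 3×3 determinant: p(r) = r^3 + 10r^2 - 39r - 180.
Rational-root test: r = -3 gives p(-3) = 0.
Dividing by (r + 3) leaves r^2 + 7r - 60.
The quadratic factors as (r + 12)·(r - 5).
Eigenvalues: -12, -3, 5.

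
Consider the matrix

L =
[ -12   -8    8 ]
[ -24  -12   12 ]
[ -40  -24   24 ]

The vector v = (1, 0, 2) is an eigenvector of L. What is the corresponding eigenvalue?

Compute Lv: L·(1, 0, 2) = (4, 0, 8).
Since Lv = λv, compare component 1: 4 = λ·1, so λ = 4.

4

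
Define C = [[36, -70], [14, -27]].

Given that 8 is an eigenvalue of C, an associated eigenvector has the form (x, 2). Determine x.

We need (C - 8I)v = 0.
C - 8I = [[28, -70], [14, -35]].
Row 1: (28)·x + (-70)·2 = 0
Row 2: (14)·x + (-35)·2 = 0
Solving gives x = 5.
Check: C·(5, 2) = (40, 16) = 8·(5, 2).

5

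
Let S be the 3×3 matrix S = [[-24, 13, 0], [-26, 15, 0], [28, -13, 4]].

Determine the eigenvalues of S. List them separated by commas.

-11, 2, 4

Set up det(μI - S) = 0.
Cofactor expansion gives p(μ) = μ^3 + 5μ^2 - 58μ + 88.
Rational-root test: μ = 2 gives p(2) = 0.
Factor out (μ - 2): p(μ) = (μ - 2)·(μ^2 + 7μ - 44).
The quadratic factors as (μ + 11)·(μ - 4).
Eigenvalues: -11, 2, 4.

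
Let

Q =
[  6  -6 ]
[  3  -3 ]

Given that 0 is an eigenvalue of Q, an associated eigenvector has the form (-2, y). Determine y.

We need (Q)v = 0.
Q = [[6, -6], [3, -3]].
Row 1: (6)·-2 + (-6)·y = 0
Row 2: (3)·-2 + (-3)·y = 0
Solving gives y = -2.
Check: Q·(-2, -2) = (0, 0) = 0·(-2, -2).

-2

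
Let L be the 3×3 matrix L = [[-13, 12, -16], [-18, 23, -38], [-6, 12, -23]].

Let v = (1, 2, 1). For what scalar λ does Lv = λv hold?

Compute Lv: L·(1, 2, 1) = (-5, -10, -5).
Since Lv = λv, compare component 1: -5 = λ·1, so λ = -5.

-5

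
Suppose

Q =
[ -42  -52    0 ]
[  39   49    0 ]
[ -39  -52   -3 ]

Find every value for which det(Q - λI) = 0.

-3, -3, 10

The characteristic polynomial is p(λ) = det(λI - Q).
Expanding the 3×3 determinant: p(λ) = λ^3 - 4λ^2 - 51λ - 90.
Try λ = 10: p(10) = 0, so 10 is a root.
Dividing by (λ - 10) leaves λ^2 + 6λ + 9.
The quadratic factor is (λ + 3)^2.
Eigenvalues: -3, -3, 10.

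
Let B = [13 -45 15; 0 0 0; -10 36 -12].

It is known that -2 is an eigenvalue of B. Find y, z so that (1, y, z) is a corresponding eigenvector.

We need (B + 2I)v = 0.
B + 2I = [[15, -45, 15], [0, 2, 0], [-10, 36, -10]].
Row 1: (15)·1 + (-45)·y + (15)·z = 0
Row 2: (0)·1 + (2)·y + (0)·z = 0
Row 3: (-10)·1 + (36)·y + (-10)·z = 0
Solving gives y = 0, z = -1.
Check: B·(1, 0, -1) = (-2, 0, 2) = -2·(1, 0, -1).

0, -1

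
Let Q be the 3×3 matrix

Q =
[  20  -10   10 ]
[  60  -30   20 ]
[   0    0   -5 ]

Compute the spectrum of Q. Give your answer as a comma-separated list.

-10, -5, 0

Set up det(μI - Q) = 0.
Cofactor expansion gives p(μ) = μ^3 + 15μ^2 + 50μ.
Since p(0) = 0, μ = 0 is a root.
Factor out μ: p(μ) = μ·(μ^2 + 15μ + 50).
The quadratic factors as (μ + 10)·(μ + 5).
Eigenvalues: -10, -5, 0.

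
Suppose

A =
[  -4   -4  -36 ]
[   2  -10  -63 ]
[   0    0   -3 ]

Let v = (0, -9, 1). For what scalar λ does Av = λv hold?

Compute Av: A·(0, -9, 1) = (0, 27, -3).
Since Av = λv, compare component 2: 27 = λ·-9, so λ = -3.

-3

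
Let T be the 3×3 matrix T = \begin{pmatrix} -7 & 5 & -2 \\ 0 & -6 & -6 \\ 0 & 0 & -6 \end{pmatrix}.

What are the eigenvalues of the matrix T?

T is upper triangular, so its eigenvalues are the diagonal entries.
Diagonal: -7, -6, -6.

-7, -6, -6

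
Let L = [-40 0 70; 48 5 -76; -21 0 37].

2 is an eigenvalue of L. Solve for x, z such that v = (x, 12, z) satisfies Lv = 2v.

-15, -9

We need (L - 2I)v = 0.
L - 2I = [[-42, 0, 70], [48, 3, -76], [-21, 0, 35]].
Row 1: (-42)·x + (0)·12 + (70)·z = 0
Row 2: (48)·x + (3)·12 + (-76)·z = 0
Row 3: (-21)·x + (0)·12 + (35)·z = 0
Solving gives x = -15, z = -9.
Check: L·(-15, 12, -9) = (-30, 24, -18) = 2·(-15, 12, -9).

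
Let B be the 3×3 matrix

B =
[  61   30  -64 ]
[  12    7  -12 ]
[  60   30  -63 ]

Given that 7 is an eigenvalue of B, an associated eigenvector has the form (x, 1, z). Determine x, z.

3, 3

We need (B - 7I)v = 0.
B - 7I = [[54, 30, -64], [12, 0, -12], [60, 30, -70]].
Row 1: (54)·x + (30)·1 + (-64)·z = 0
Row 2: (12)·x + (0)·1 + (-12)·z = 0
Row 3: (60)·x + (30)·1 + (-70)·z = 0
Solving gives x = 3, z = 3.
Check: B·(3, 1, 3) = (21, 7, 21) = 7·(3, 1, 3).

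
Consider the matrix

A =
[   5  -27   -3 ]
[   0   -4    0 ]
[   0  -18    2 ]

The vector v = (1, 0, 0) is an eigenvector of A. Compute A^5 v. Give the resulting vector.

First find the eigenvalue: Av = (5, 0, 0) = 5·(1, 0, 0), so λ = 5.
Then A^5 v = λ^5·v = 5^5·(1, 0, 0) = 3125·(1, 0, 0) = (3125, 0, 0).

(3125, 0, 0)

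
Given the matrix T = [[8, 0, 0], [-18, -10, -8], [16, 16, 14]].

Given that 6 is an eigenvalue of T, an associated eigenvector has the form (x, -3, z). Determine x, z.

0, 6

We need (T - 6I)v = 0.
T - 6I = [[2, 0, 0], [-18, -16, -8], [16, 16, 8]].
Row 1: (2)·x + (0)·-3 + (0)·z = 0
Row 2: (-18)·x + (-16)·-3 + (-8)·z = 0
Row 3: (16)·x + (16)·-3 + (8)·z = 0
Solving gives x = 0, z = 6.
Check: T·(0, -3, 6) = (0, -18, 36) = 6·(0, -3, 6).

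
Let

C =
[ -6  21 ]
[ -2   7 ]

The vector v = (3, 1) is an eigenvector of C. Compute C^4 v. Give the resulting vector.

First find the eigenvalue: Cv = (3, 1) = 1·(3, 1), so λ = 1.
Then C^4 v = λ^4·v = 1^4·(3, 1) = 1·(3, 1) = (3, 1).

(3, 1)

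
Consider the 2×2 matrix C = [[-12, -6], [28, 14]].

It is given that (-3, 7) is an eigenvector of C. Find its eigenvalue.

Compute Cv: C·(-3, 7) = (-6, 14).
Since Cv = λv, compare component 1: -6 = λ·-3, so λ = 2.

2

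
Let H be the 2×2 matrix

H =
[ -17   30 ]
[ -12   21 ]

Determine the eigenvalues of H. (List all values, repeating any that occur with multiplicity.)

1, 3

det(H - rI) = (-17 - r)(21 - r) - (30)·(-12) = r^2 - 4r + 3.
This factors as (r - 1)·(r - 3) = 0.
Eigenvalues: 1, 3.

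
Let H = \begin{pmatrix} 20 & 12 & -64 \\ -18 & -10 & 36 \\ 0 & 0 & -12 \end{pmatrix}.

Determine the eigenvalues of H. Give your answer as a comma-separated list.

Set up det(sI - H) = 0.
Cofactor expansion gives p(s) = s^3 + 2s^2 - 104s + 192.
Rational-root test: s = 2 gives p(2) = 0.
Dividing by (s - 2) leaves s^2 + 4s - 96.
The quadratic factors as (s + 12)·(s - 8).
Eigenvalues: -12, 2, 8.

-12, 2, 8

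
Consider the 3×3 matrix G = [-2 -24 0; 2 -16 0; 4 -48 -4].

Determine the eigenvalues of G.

Compute the characteristic polynomial p(λ) = det(λI - G).
Cofactor expansion gives p(λ) = λ^3 + 22λ^2 + 152λ + 320.
Since p(-4) = 0, λ = -4 is a root.
Dividing by (λ + 4) leaves λ^2 + 18λ + 80.
The quadratic factors as (λ + 10)·(λ + 8).
Eigenvalues: -10, -8, -4.

-10, -8, -4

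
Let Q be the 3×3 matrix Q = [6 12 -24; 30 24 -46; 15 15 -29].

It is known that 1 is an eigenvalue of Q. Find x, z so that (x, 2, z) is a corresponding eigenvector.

We need (Q - 1I)v = 0.
Q - 1I = [[5, 12, -24], [30, 23, -46], [15, 15, -30]].
Row 1: (5)·x + (12)·2 + (-24)·z = 0
Row 2: (30)·x + (23)·2 + (-46)·z = 0
Row 3: (15)·x + (15)·2 + (-30)·z = 0
Solving gives x = 0, z = 1.
Check: Q·(0, 2, 1) = (0, 2, 1) = 1·(0, 2, 1).

0, 1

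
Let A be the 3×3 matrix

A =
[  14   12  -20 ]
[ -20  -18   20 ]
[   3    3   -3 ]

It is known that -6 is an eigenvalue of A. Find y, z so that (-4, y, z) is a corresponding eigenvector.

5, -1

We need (A + 6I)v = 0.
A + 6I = [[20, 12, -20], [-20, -12, 20], [3, 3, 3]].
Row 1: (20)·-4 + (12)·y + (-20)·z = 0
Row 2: (-20)·-4 + (-12)·y + (20)·z = 0
Row 3: (3)·-4 + (3)·y + (3)·z = 0
Solving gives y = 5, z = -1.
Check: A·(-4, 5, -1) = (24, -30, 6) = -6·(-4, 5, -1).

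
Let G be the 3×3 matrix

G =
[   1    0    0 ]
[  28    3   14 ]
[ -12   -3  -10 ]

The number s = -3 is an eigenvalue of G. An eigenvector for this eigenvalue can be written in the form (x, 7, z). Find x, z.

We need (G + 3I)v = 0.
G + 3I = [[4, 0, 0], [28, 6, 14], [-12, -3, -7]].
Row 1: (4)·x + (0)·7 + (0)·z = 0
Row 2: (28)·x + (6)·7 + (14)·z = 0
Row 3: (-12)·x + (-3)·7 + (-7)·z = 0
Solving gives x = 0, z = -3.
Check: G·(0, 7, -3) = (0, -21, 9) = -3·(0, 7, -3).

0, -3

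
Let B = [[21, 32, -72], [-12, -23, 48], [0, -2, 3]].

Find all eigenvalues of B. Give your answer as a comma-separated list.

Set up det(λI - B) = 0.
Cofactor expansion gives p(λ) = λ^3 - λ^2 - 9λ + 9.
Rational-root test: λ = -3 gives p(-3) = 0.
Dividing by (λ + 3) leaves λ^2 - 4λ + 3.
The quadratic factors as (λ - 1)·(λ - 3).
Eigenvalues: -3, 1, 3.

-3, 1, 3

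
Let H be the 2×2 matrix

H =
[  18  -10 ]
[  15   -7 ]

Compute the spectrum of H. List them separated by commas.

3, 8

det(H - λI) = (18 - λ)(-7 - λ) - (-10)·(15) = λ^2 - 11λ + 24.
This factors as (λ - 3)·(λ - 8) = 0.
Eigenvalues: 3, 8.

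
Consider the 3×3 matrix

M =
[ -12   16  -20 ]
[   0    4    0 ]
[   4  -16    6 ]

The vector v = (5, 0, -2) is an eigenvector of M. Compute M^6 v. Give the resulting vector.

(20480, 0, -8192)

First find the eigenvalue: Mv = (-20, 0, 8) = -4·(5, 0, -2), so λ = -4.
Then M^6 v = λ^6·v = (-4)^6·(5, 0, -2) = 4096·(5, 0, -2) = (20480, 0, -8192).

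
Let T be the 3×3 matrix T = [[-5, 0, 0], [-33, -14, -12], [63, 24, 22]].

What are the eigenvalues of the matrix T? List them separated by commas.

-5, -2, 10

The characteristic polynomial is p(λ) = det(λI - T).
Cofactor expansion gives p(λ) = λ^3 - 3λ^2 - 60λ - 100.
Rational-root test: λ = -2 gives p(-2) = 0.
Dividing by (λ + 2) leaves λ^2 - 5λ - 50.
The quadratic factors as (λ + 5)·(λ - 10).
Eigenvalues: -5, -2, 10.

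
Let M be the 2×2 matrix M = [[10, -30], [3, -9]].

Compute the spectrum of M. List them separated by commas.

det(M - sI) = (10 - s)(-9 - s) - (-30)·(3) = s^2 - s.
This factors as s·(s - 1) = 0.
Eigenvalues: 0, 1.

0, 1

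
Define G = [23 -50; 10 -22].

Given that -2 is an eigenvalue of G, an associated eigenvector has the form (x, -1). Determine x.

We need (G + 2I)v = 0.
G + 2I = [[25, -50], [10, -20]].
Row 1: (25)·x + (-50)·-1 = 0
Row 2: (10)·x + (-20)·-1 = 0
Solving gives x = -2.
Check: G·(-2, -1) = (4, 2) = -2·(-2, -1).

-2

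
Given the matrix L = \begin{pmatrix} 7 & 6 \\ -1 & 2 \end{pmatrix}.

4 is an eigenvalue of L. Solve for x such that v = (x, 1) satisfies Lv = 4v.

We need (L - 4I)v = 0.
L - 4I = [[3, 6], [-1, -2]].
Row 1: (3)·x + (6)·1 = 0
Row 2: (-1)·x + (-2)·1 = 0
Solving gives x = -2.
Check: L·(-2, 1) = (-8, 4) = 4·(-2, 1).

-2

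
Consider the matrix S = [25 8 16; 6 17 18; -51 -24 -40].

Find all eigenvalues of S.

-7, 1, 8

The characteristic polynomial is p(lambda) = det(lambda·I - S).
Expanding the 3×3 determinant: p(lambda) = lambda^3 - 2·lambda^2 - 55·lambda + 56.
Since p(1) = 0, lambda = 1 is a root.
Factor out (lambda - 1): p(lambda) = (lambda - 1)·(lambda^2 - lambda - 56).
The quadratic factors as (lambda + 7)·(lambda - 8).
Eigenvalues: -7, 1, 8.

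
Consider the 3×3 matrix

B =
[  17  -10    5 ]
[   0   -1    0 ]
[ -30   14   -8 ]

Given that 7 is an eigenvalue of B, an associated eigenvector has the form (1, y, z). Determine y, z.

0, -2

We need (B - 7I)v = 0.
B - 7I = [[10, -10, 5], [0, -8, 0], [-30, 14, -15]].
Row 1: (10)·1 + (-10)·y + (5)·z = 0
Row 2: (0)·1 + (-8)·y + (0)·z = 0
Row 3: (-30)·1 + (14)·y + (-15)·z = 0
Solving gives y = 0, z = -2.
Check: B·(1, 0, -2) = (7, 0, -14) = 7·(1, 0, -2).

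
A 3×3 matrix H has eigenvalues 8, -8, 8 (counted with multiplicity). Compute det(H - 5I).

If H has eigenvalues 8, -8, 8, then H - 5I has eigenvalues 3, -13, 3.
det(H - 5I) = (3) · (-13) · (3) = -117.

-117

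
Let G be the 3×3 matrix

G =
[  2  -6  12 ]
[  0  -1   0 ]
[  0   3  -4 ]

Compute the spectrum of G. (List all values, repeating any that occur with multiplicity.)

-4, -1, 2

Compute the characteristic polynomial p(μ) = det(μI - G).
Expanding along the first row, p(μ) = μ^3 + 3μ^2 - 6μ - 8.
Try μ = -1: p(-1) = 0, so -1 is a root.
Factor out (μ + 1): p(μ) = (μ + 1)·(μ^2 + 2μ - 8).
The quadratic factors as (μ + 4)·(μ - 2).
Eigenvalues: -4, -1, 2.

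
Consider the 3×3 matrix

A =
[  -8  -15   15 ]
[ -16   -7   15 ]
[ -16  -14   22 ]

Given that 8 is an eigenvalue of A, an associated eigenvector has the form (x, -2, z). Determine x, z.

0, -2

We need (A - 8I)v = 0.
A - 8I = [[-16, -15, 15], [-16, -15, 15], [-16, -14, 14]].
Row 1: (-16)·x + (-15)·-2 + (15)·z = 0
Row 2: (-16)·x + (-15)·-2 + (15)·z = 0
Row 3: (-16)·x + (-14)·-2 + (14)·z = 0
Solving gives x = 0, z = -2.
Check: A·(0, -2, -2) = (0, -16, -16) = 8·(0, -2, -2).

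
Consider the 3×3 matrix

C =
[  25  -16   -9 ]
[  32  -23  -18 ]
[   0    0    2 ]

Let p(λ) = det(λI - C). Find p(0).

126

p(0) = det(0·I − C) = det(−C) = (−1)^3·det(C).
det(C) = -126, so p(0) = 126.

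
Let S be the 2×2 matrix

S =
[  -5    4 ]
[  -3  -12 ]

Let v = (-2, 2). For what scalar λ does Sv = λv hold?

-9

Compute Sv: S·(-2, 2) = (18, -18).
Since Sv = λv, compare component 1: 18 = λ·-2, so λ = -9.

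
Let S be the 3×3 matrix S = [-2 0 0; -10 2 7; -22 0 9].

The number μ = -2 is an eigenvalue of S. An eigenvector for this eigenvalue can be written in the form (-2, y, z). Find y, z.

We need (S + 2I)v = 0.
S + 2I = [[0, 0, 0], [-10, 4, 7], [-22, 0, 11]].
Row 1: (0)·-2 + (0)·y + (0)·z = 0
Row 2: (-10)·-2 + (4)·y + (7)·z = 0
Row 3: (-22)·-2 + (0)·y + (11)·z = 0
Solving gives y = 2, z = -4.
Check: S·(-2, 2, -4) = (4, -4, 8) = -2·(-2, 2, -4).

2, -4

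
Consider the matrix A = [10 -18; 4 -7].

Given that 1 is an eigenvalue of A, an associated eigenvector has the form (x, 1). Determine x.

We need (A - 1I)v = 0.
A - 1I = [[9, -18], [4, -8]].
Row 1: (9)·x + (-18)·1 = 0
Row 2: (4)·x + (-8)·1 = 0
Solving gives x = 2.
Check: A·(2, 1) = (2, 1) = 1·(2, 1).

2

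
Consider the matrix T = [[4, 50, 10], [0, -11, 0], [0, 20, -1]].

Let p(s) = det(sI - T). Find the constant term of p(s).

p(s) = s^3 + 8s^2 - 37s - 44.
The constant term is -44.

-44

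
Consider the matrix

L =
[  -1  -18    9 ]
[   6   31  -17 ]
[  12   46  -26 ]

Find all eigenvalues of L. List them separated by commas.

-3, -1, 8

The characteristic polynomial is p(t) = det(tI - L).
Expanding along the first row, p(t) = t^3 - 4t^2 - 29t - 24.
Try t = -1: p(-1) = 0, so -1 is a root.
Factor out (t + 1): p(t) = (t + 1)·(t^2 - 5t - 24).
The quadratic factors as (t + 3)·(t - 8).
Eigenvalues: -3, -1, 8.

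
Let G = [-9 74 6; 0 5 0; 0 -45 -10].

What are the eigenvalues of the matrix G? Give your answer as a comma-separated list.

-10, -9, 5

Compute the characteristic polynomial p(λ) = det(λI - G).
Cofactor expansion gives p(λ) = λ^3 + 14λ^2 - 5λ - 450.
Rational-root test: λ = -10 gives p(-10) = 0.
Dividing by (λ + 10) leaves λ^2 + 4λ - 45.
The quadratic factors as (λ + 9)·(λ - 5).
Eigenvalues: -10, -9, 5.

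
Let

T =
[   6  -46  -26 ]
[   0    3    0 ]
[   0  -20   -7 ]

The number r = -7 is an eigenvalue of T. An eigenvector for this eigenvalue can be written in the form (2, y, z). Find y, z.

0, 1

We need (T + 7I)v = 0.
T + 7I = [[13, -46, -26], [0, 10, 0], [0, -20, 0]].
Row 1: (13)·2 + (-46)·y + (-26)·z = 0
Row 2: (0)·2 + (10)·y + (0)·z = 0
Row 3: (0)·2 + (-20)·y + (0)·z = 0
Solving gives y = 0, z = 1.
Check: T·(2, 0, 1) = (-14, 0, -7) = -7·(2, 0, 1).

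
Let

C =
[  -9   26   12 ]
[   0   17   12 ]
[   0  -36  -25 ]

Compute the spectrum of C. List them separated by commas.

Compute the characteristic polynomial p(λ) = det(λI - C).
Expanding the 3×3 determinant: p(λ) = λ^3 + 17λ^2 + 79λ + 63.
Rational-root test: λ = -7 gives p(-7) = 0.
Dividing by (λ + 7) leaves λ^2 + 10λ + 9.
The quadratic factors as (λ + 9)·(λ + 1).
Eigenvalues: -9, -7, -1.

-9, -7, -1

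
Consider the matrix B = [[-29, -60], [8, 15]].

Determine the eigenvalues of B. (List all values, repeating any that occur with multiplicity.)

-9, -5

det(B - rI) = (-29 - r)(15 - r) - (-60)·(8) = r^2 + 14r + 45.
This factors as (r + 9)·(r + 5) = 0.
Eigenvalues: -9, -5.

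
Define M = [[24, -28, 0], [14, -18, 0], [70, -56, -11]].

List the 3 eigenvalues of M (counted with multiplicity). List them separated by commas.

-11, -4, 10

Set up det(λI - M) = 0.
Expanding along the first row, p(λ) = λ^3 + 5λ^2 - 106λ - 440.
Rational-root test: λ = -4 gives p(-4) = 0.
Dividing by (λ + 4) leaves λ^2 + λ - 110.
The quadratic factors as (λ + 11)·(λ - 10).
Eigenvalues: -11, -4, 10.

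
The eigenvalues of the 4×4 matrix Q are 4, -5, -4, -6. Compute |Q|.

det(Q) is the product of the eigenvalues: (4) · (-5) · (-4) · (-6) = -480.

-480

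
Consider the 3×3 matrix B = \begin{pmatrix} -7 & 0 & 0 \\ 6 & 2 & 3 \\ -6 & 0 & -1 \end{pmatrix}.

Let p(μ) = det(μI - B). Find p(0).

-14

p(0) = det(0·I − B) = det(−B) = (−1)^3·det(B).
det(B) = 14, so p(0) = -14.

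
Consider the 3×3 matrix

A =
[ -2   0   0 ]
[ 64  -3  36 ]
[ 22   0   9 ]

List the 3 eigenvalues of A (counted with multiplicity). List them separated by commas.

Set up det(sI - A) = 0.
Expanding along the first row, p(s) = s^3 - 4s^2 - 39s - 54.
Rational-root test: s = 9 gives p(9) = 0.
Factor out (s - 9): p(s) = (s - 9)·(s^2 + 5s + 6).
The quadratic factors as (s + 3)·(s + 2).
Eigenvalues: -3, -2, 9.

-3, -2, 9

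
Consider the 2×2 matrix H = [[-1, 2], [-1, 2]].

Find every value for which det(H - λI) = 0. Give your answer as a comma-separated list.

det(H - lambda·I) = (-1 - lambda)(2 - lambda) - (2)·(-1) = lambda^2 - lambda.
This factors as lambda·(lambda - 1) = 0.
Eigenvalues: 0, 1.

0, 1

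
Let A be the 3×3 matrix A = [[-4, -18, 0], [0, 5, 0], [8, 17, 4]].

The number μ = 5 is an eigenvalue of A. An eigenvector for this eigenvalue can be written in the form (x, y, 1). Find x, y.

We need (A - 5I)v = 0.
A - 5I = [[-9, -18, 0], [0, 0, 0], [8, 17, -1]].
Row 1: (-9)·x + (-18)·y + (0)·1 = 0
Row 2: (0)·x + (0)·y + (0)·1 = 0
Row 3: (8)·x + (17)·y + (-1)·1 = 0
Solving gives x = -2, y = 1.
Check: A·(-2, 1, 1) = (-10, 5, 5) = 5·(-2, 1, 1).

-2, 1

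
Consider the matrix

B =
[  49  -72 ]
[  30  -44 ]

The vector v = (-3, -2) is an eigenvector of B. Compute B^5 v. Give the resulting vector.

(-3, -2)

First find the eigenvalue: Bv = (-3, -2) = 1·(-3, -2), so λ = 1.
Then B^5 v = λ^5·v = 1^5·(-3, -2) = 1·(-3, -2) = (-3, -2).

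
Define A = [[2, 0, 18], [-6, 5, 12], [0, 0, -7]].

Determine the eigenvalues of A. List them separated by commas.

-7, 2, 5

The characteristic polynomial is p(r) = det(rI - A).
Expanding along the first row, p(r) = r^3 - 39r + 70.
Rational-root test: r = 5 gives p(5) = 0.
Factor out (r - 5): p(r) = (r - 5)·(r^2 + 5r - 14).
The quadratic factors as (r + 7)·(r - 2).
Eigenvalues: -7, 2, 5.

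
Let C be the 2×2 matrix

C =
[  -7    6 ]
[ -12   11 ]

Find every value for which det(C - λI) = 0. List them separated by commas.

-1, 5

det(C - λI) = (-7 - λ)(11 - λ) - (6)·(-12) = λ^2 - 4λ - 5.
This factors as (λ + 1)·(λ - 5) = 0.
Eigenvalues: -1, 5.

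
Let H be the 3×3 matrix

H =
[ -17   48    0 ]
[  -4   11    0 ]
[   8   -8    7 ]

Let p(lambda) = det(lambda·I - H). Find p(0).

-35

p(0) = det(0·I − H) = det(−H) = (−1)^3·det(H).
det(H) = 35, so p(0) = -35.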